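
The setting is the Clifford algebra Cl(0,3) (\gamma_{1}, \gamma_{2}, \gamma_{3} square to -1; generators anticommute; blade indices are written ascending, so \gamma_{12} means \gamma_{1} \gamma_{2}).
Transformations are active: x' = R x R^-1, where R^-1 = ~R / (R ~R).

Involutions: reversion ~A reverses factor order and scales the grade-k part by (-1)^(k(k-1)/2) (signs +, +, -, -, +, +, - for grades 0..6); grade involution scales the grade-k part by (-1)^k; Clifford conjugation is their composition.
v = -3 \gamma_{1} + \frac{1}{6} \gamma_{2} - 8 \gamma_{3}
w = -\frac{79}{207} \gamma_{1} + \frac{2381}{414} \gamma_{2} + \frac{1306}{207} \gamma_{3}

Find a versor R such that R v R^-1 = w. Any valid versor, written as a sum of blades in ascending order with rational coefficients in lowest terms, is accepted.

Since q(v) = q(w) = -\frac{2629}{36}, the sum R = v + w = -\frac{700}{207} \gamma_{1} + \frac{1225}{207} \gamma_{2} - \frac{350}{207} \gamma_{3} does the job whenever invertible.
Answer: -\frac{700}{207} \gamma_{1} + \frac{1225}{207} \gamma_{2} - \frac{350}{207} \gamma_{3}


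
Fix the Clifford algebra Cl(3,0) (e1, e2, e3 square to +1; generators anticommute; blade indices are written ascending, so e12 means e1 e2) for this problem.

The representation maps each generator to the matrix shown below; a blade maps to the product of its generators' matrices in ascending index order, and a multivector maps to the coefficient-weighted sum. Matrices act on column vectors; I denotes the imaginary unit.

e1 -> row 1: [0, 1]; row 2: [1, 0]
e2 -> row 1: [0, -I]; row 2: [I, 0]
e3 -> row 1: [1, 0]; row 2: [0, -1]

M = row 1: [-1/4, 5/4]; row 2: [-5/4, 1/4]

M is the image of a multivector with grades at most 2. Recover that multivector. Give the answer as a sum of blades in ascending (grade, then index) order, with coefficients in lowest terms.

Method: 1, rho(e1), rho(e2), rho(e3) form a trace-orthogonal basis of the 2x2 complex matrices (tr(X Y) = 2 if X = Y, else 0), so M = m0*1 + m1*rho(e1) + m2*rho(e2) + m3*rho(e3) with m0 = tr(M)/2 = 0, m1 = tr(M rho(e1))/2 = 0, m2 = tr(M rho(e2))/2 = 5*I/4, m3 = tr(M rho(e3))/2 = -1/4.
Multiplying table entries, the bivector images are rho(e12) = I*rho(e3), rho(e13) = -I*rho(e2), rho(e23) = I*rho(e1); with real blade coefficients the real parts of m0..m3 are the coefficients of 1, e1, e2, e3 and the imaginary parts give the bivectors (e23: Im m1, e13: -Im m2, e12: Im m3).
Answer: -1/4*e3 - 5/4*e13


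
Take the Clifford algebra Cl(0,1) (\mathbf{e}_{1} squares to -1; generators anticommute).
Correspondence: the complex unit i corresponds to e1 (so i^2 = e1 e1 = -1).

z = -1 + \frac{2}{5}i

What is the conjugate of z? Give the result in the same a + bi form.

In blades: z = -1 + \frac{2}{5} e_{1}.
Conjugation here is Clifford conjugation: the scalar is fixed and the grade-1 and grade-2 blades all flip sign, giving -1 - \frac{2}{5} e_{1}; translating back:
Answer: -1 - \frac{2}{5}i


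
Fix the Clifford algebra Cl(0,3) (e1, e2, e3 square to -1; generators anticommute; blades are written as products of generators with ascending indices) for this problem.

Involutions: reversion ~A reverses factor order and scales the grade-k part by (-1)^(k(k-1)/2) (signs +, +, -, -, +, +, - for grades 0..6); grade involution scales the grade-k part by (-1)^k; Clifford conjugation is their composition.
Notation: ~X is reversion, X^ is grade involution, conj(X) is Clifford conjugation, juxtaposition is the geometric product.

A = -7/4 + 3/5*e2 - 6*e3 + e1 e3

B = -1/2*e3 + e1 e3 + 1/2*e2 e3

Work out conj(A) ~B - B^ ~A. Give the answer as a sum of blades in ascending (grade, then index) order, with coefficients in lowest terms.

first term: 2 - 13/2*e1 - 3*e2 + 23/40*e3 + 1/2*e1 e2 + 7/4*e1 e3 + 47/40*e2 e3 - 3/5*e1 e2 e3
second term: 4 + 11/2*e1 + 3*e2 - 23/40*e3 + 1/2*e1 e2 - 7/4*e1 e3 - 47/40*e2 e3 - 3/5*e1 e2 e3
Answer: -2 - 12*e1 - 6*e2 + 23/20*e3 + 7/2*e1 e3 + 47/20*e2 e3


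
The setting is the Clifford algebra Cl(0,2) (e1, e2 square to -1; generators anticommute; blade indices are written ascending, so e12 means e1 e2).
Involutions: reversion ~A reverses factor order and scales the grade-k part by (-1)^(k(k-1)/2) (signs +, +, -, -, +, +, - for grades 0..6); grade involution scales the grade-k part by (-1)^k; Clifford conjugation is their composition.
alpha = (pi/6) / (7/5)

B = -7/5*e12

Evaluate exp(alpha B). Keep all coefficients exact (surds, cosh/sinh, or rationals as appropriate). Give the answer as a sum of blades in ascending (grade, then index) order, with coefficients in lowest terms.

B^2 = (-7/5)^2*(e12)^2 = 49/25*(-1) = -49/25 (a basis 2-blade squares to minus the product of its generators' squares).
B^2 = -49/25 — B^2 < 0, so the exponential closes trigonometrically: l = 7/5, alpha*l = pi/6, so exp(alpha B) = cos(pi/6) + (sin(pi/6)/(7/5))*B = sqrt(3)/2 + (5/14)*B.
Answer: sqrt(3)/2 - 1/2*e12


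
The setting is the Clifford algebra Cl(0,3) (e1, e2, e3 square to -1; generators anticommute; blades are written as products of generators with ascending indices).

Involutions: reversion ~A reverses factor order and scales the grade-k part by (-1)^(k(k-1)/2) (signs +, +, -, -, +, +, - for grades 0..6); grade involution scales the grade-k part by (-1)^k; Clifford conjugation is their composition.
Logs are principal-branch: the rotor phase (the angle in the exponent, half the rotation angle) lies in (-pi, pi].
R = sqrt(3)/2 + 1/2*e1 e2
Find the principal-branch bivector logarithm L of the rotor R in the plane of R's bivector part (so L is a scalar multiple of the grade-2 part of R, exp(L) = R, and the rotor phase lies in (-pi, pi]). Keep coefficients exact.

The scalar part of R is sqrt(3)/2, which fixes the principal-branch rotor phase; the unit plane is then the bivector part divided by the sine of that phase, and L is that plane scaled by the phase.
Concretely: cos(phase) = sqrt(3)/2 gives phase = ±pi/6, and since phase/sin(phase) is even the sign is immaterial: L = (phase/sin(phase)) * <R>_2 = (pi/3) * <R>_2.
Answer: pi/6*e1 e2


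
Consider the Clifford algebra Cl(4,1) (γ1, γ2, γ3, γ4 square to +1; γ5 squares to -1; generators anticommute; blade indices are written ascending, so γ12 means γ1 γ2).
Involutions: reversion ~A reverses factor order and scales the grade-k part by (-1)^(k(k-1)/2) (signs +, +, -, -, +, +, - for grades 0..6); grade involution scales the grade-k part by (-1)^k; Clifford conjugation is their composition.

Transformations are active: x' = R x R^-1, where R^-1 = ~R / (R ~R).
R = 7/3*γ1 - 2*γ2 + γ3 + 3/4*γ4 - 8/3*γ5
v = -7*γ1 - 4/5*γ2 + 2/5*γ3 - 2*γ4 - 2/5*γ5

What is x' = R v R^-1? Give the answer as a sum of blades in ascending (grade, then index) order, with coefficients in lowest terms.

~R = 7/3*γ1 - 2*γ2 + γ3 + 3/4*γ4 - 8/3*γ5, and R ~R = 187/48, so R^-1 = ~R / (187/48).
R v = -169/10 - 238/15*γ12 + 119/15*γ13 + 7/12*γ14 - 98/5*γ15 + 23/5*γ24 - 4/3*γ25 - 23/10*γ34 + 2/3*γ35 - 169/30*γ45
Answer: -12383/935*γ1 + 16972/935*γ2 - 8486/935*γ3 - 4214/935*γ4 + 22006/935*γ5


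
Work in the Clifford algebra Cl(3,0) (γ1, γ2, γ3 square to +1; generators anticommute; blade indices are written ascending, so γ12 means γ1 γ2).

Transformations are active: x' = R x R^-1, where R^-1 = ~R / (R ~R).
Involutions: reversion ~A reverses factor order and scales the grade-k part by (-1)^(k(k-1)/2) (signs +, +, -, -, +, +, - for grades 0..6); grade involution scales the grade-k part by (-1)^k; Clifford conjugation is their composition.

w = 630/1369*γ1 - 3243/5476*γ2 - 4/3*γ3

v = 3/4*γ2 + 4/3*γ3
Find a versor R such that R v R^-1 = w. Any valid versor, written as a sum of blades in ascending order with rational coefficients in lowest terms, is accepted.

Sketch: the shared square 337/144 makes R = v + w = 630/1369*γ1 + 216/1369*γ2 the natural versor; its sandwich fixes that direction, negates (v - w)/2, and sends v to w.
Answer: 630/1369*γ1 + 216/1369*γ2


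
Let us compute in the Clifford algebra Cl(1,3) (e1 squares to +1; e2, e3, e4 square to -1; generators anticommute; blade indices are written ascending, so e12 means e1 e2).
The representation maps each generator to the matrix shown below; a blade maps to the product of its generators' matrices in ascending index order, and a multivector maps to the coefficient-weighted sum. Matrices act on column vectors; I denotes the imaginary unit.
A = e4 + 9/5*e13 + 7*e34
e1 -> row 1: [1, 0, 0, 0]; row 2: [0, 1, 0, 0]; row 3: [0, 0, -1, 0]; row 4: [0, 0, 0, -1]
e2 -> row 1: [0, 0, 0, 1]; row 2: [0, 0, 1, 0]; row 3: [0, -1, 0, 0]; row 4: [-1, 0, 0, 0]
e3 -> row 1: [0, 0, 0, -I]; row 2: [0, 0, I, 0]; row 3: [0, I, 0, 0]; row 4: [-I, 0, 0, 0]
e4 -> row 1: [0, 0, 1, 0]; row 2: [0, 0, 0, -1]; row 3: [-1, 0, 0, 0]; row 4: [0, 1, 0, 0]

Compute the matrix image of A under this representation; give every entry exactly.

Bivector images (products of the table entries): rho(e13) = rho(e1)rho(e3) = row 1: [0, 0, 0, -I]; row 2: [0, 0, I, 0]; row 3: [0, -I, 0, 0]; row 4: [I, 0, 0, 0]; rho(e34) = rho(e3)rho(e4) = row 1: [0, -I, 0, 0]; row 2: [-I, 0, 0, 0]; row 3: [0, 0, 0, -I]; row 4: [0, 0, -I, 0].
M = (1)*rho(e4) + (9/5)*rho(e13) + (7)*rho(e34), summed entrywise:
Answer: row 1: [0, -7*I, 1, -9*I/5]; row 2: [-7*I, 0, 9*I/5, -1]; row 3: [-1, -9*I/5, 0, -7*I]; row 4: [9*I/5, 1, -7*I, 0]


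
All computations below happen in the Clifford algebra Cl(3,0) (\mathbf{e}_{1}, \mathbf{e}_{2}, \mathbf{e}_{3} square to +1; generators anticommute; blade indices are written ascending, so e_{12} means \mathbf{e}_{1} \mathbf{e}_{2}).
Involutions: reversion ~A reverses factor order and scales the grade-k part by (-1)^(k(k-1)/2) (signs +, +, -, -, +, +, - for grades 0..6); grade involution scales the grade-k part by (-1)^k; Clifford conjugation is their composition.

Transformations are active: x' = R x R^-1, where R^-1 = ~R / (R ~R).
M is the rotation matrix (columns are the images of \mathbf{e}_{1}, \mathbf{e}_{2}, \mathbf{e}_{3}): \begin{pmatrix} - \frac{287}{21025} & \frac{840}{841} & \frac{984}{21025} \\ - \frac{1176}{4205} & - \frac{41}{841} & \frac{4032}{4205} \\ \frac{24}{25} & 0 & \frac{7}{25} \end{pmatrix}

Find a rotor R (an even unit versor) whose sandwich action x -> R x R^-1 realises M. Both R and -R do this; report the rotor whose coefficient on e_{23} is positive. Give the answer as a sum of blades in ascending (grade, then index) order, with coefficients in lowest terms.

Method: write R = a + b12*e_{12} + b13*e_{13} + b23*e_{23} with a^2 + b12^2 + b13^2 + b23^2 = 1 (so R^-1 = ~R). Expanding the columns R e_j ~R gives tr M = 4a^2 - 1 and, from the antisymmetric part, M21 - M12 = -4a*b12, M13 - M31 = 4a*b13, M32 - M23 = -4a*b23.
Here tr M = \frac{183}{841}, so a^2 = (1 + tr M)/4 = \frac{256}{841} and a = ±\frac{16}{29}. Taking a = \frac{16}{29}: M21 - M12 = -\frac{5376}{4205}, M13 - M31 = -\frac{768}{841}, M32 - M23 = -\frac{4032}{4205}, giving b12 = \frac{84}{145}, b13 = -\frac{12}{29}, b23 = \frac{63}{145}, i.e. R = \frac{16}{29} + \frac{84}{145} e_{12} - \frac{12}{29} e_{13} + \frac{63}{145} e_{23}.
Its e_{23} coefficient is already positive.
Answer: \frac{16}{29} + \frac{84}{145} e_{12} - \frac{12}{29} e_{13} + \frac{63}{145} e_{23}. Why the constraint matters: R and -R act identically through the sandwich — M has trace \frac{183}{841} either way — so only the sign condition on e_{23} picks one of the two preimages.


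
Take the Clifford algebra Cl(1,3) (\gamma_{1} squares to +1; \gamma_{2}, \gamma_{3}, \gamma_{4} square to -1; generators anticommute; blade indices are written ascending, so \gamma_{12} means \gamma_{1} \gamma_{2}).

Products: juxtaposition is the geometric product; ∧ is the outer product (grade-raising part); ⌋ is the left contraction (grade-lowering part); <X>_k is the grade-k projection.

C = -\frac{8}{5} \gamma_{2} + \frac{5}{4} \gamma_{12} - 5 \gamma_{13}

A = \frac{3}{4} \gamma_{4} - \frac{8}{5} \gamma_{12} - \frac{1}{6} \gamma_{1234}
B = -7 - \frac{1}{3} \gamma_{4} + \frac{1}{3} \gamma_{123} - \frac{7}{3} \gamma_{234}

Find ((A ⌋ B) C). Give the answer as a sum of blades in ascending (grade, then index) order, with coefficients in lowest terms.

step 1: \frac{1}{4} - \frac{8}{15} \gamma_{3} + \frac{7}{4} \gamma_{23}
step 2: \frac{8}{3} \gamma_{1} - \frac{2}{5} \gamma_{2} - \frac{14}{5} \gamma_{3} + \frac{145}{16} \gamma_{12} + \frac{15}{16} \gamma_{13} - \frac{64}{75} \gamma_{23} - \frac{2}{3} \gamma_{123}
Answer: \frac{8}{3} \gamma_{1} - \frac{2}{5} \gamma_{2} - \frac{14}{5} \gamma_{3} + \frac{145}{16} \gamma_{12} + \frac{15}{16} \gamma_{13} - \frac{64}{75} \gamma_{23} - \frac{2}{3} \gamma_{123}


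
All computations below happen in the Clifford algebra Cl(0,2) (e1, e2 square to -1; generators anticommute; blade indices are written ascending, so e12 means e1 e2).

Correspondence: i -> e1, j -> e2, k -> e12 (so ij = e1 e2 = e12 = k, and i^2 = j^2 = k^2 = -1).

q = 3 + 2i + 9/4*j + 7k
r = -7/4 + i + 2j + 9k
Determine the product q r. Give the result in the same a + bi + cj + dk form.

In blades: q = 3 + 2*e1 + 9/4*e2 + 7*e12, r = -7/4 + e1 + 2*e2 + 9*e12.
Distribute q over r term by term (generator squares from the signature, products reordered to ascending indices): (3)*r = -21/4 + 3*e1 + 6*e2 + 27*e12; (2*e1)*r = -2 - 7/2*e1 - 18*e2 + 4*e12; (9/4*e2)*r = -9/2 + 81/4*e1 - 63/16*e2 - 9/4*e12; (7*e12)*r = -63 - 14*e1 + 7*e2 - 49/4*e12.
Sum: -299/4 + 23/4*e1 - 143/16*e2 + 33/2*e12; translating back through the correspondence:
Answer: -299/4 + 23/4*i - 143/16*j + 33/2*k


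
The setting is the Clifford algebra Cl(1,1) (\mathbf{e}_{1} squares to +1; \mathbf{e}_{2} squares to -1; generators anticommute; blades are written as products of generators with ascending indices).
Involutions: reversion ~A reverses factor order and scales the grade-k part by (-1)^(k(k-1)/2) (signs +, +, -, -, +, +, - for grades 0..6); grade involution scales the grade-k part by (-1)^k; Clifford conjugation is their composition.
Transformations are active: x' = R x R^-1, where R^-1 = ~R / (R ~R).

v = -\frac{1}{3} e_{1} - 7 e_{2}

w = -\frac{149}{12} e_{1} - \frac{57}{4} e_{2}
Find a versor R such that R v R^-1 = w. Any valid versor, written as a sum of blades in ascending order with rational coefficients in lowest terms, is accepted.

Equal squares first: v^2 = w^2 = -\frac{440}{9}. Then v + w = -\frac{51}{4} e_{1} - \frac{85}{4} e_{2} is a versor taking v to w, provided it is invertible.
Answer: -\frac{51}{4} e_{1} - \frac{85}{4} e_{2}


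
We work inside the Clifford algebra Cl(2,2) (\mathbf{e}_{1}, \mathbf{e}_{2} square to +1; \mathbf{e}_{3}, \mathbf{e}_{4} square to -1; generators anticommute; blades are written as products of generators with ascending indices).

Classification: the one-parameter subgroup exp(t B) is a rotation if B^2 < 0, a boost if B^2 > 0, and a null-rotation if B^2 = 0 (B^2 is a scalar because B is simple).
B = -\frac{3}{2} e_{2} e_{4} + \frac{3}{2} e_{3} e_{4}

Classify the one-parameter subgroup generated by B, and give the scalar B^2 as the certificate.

B^2 term by term: the squares give (-\frac{3}{2})^2*(e_{2} e_{4})^2 + (\frac{3}{2})^2*(e_{3} e_{4})^2 = \frac{9}{4}*(+1) + \frac{9}{4}*(-1) = 0 (each basis 2-blade squares to minus the product of its generators' squares); cross terms between blades sharing an index anticommute and cancel. So B^2 = 0.
Answer: null-rotation, certificate B^2 = 0. The invariant at work: B^2 = 0 is unchanged by conjugation, hence its sign classifies the subgroup whatever basis B is written in.


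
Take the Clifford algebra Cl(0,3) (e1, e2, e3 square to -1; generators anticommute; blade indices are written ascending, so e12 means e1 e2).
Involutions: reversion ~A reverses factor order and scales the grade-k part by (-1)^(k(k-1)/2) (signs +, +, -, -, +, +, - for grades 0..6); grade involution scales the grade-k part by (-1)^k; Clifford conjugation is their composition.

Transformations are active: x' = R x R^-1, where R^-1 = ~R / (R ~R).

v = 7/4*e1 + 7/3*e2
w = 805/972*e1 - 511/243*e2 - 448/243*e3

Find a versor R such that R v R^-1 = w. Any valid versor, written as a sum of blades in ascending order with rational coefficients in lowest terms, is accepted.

Sketch: the shared square -1225/144 makes R = v + w = 1253/486*e1 + 56/243*e2 - 448/243*e3 the natural versor; its sandwich fixes that direction, negates (v - w)/2, and sends v to w.
Answer: 1253/486*e1 + 56/243*e2 - 448/243*e3


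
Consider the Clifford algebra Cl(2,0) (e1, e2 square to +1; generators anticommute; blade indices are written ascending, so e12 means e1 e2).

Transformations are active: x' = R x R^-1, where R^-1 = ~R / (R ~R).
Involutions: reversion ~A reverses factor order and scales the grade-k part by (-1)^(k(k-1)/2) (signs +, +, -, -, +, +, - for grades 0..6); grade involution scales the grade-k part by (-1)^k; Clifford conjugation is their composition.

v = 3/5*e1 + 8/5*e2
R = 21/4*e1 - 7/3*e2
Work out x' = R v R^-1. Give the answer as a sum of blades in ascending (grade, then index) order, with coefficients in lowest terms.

~R = 21/4*e1 - 7/3*e2, and R ~R = 4753/144, so R^-1 = ~R / (4753/144).
R v = -7/12 + 49/5*e12
Answer: -381/485*e1 - 736/485*e2


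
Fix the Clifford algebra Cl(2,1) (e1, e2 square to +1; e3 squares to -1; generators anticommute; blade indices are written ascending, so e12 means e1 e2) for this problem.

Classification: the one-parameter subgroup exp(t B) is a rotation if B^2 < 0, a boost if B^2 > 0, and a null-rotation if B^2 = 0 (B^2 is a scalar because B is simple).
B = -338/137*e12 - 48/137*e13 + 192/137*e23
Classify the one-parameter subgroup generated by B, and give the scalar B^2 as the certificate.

B^2 term by term: the squares give (-338/137)^2*(e12)^2 + (-48/137)^2*(e13)^2 + (192/137)^2*(e23)^2 = 114244/18769*(-1) + 2304/18769*(+1) + 36864/18769*(+1) = -4 (each basis 2-blade squares to minus the product of its generators' squares); cross terms between blades sharing an index anticommute and cancel. So B^2 = -4.
Answer: rotation, certificate B^2 = -4. Key observation: B^2 = -4 is a conjugation invariant, so its sign decides the class regardless of the surface form of B.


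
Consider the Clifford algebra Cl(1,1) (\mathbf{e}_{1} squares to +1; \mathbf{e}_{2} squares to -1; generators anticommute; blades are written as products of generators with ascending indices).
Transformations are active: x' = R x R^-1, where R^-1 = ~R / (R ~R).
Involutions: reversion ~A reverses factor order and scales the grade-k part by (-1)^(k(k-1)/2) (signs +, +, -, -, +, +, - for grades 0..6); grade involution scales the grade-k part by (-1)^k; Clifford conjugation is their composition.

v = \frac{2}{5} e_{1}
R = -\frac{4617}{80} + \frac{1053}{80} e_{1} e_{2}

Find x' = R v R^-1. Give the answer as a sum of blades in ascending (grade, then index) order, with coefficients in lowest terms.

~R = -\frac{4617}{80} - \frac{1053}{80} e_{1} e_{2}, and R ~R = \frac{505197}{160}, so R^-1 = ~R / (\frac{505197}{160}).
R v = -\frac{4617}{200} e_{1} - \frac{1053}{200} e_{2}
Answer: \frac{1709}{3850} e_{1} + \frac{741}{3850} e_{2}


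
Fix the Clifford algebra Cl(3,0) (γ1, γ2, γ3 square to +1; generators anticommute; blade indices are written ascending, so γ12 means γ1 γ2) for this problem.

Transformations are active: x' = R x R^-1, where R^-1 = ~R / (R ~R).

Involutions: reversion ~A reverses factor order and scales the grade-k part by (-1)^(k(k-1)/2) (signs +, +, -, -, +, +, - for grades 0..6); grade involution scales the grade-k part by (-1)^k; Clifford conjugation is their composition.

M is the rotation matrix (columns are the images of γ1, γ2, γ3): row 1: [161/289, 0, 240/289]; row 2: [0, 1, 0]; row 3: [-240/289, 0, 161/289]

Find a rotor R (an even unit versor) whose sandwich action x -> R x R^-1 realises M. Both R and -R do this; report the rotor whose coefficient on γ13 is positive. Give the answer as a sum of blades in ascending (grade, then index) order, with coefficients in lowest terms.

Method: write R = a + b12*γ12 + b13*γ13 + b23*γ23 with a^2 + b12^2 + b13^2 + b23^2 = 1 (so R^-1 = ~R). Expanding the columns R e_j ~R gives tr M = 4a^2 - 1 and, from the antisymmetric part, M21 - M12 = -4a*b12, M13 - M31 = 4a*b13, M32 - M23 = -4a*b23.
Here tr M = 611/289, so a^2 = (1 + tr M)/4 = 225/289 and a = ±15/17. Taking a = 15/17: M21 - M12 = 0, M13 - M31 = 480/289, M32 - M23 = 0, giving b12 = 0, b13 = 8/17, b23 = 0, i.e. R = 15/17 + 8/17*γ13.
Its γ13 coefficient is already positive.
Answer: 15/17 + 8/17*γ13. Uniqueness: Spin(3) -> SO(3) maps R and -R to the same rotation of trace 611/289; fixing the sign of the γ13 coefficient removes the ambiguity.


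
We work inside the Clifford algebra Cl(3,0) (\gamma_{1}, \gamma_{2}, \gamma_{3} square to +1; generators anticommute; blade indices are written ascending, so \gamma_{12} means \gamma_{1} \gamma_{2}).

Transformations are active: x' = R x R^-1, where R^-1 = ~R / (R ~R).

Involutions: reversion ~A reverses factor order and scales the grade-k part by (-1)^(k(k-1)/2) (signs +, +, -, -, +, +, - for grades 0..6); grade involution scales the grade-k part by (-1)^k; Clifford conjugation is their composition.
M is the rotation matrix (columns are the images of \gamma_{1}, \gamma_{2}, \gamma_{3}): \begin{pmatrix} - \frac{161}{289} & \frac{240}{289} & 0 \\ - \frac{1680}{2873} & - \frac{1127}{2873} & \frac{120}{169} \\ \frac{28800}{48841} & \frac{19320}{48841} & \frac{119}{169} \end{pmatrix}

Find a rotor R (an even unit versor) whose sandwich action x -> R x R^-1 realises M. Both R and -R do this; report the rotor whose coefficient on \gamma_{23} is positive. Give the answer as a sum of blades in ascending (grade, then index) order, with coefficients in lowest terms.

Method: write R = a + b12*\gamma_{12} + b13*\gamma_{13} + b23*\gamma_{23} with a^2 + b12^2 + b13^2 + b23^2 = 1 (so R^-1 = ~R). Expanding the columns R e_j ~R gives tr M = 4a^2 - 1 and, from the antisymmetric part, M21 - M12 = -4a*b12, M13 - M31 = 4a*b13, M32 - M23 = -4a*b23.
Here tr M = -\frac{11977}{48841}, so a^2 = (1 + tr M)/4 = \frac{9216}{48841} and a = ±\frac{96}{221}. Taking a = \frac{96}{221}: M21 - M12 = -\frac{69120}{48841}, M13 - M31 = -\frac{28800}{48841}, M32 - M23 = -\frac{15360}{48841}, giving b12 = \frac{180}{221}, b13 = -\frac{75}{221}, b23 = \frac{40}{221}, i.e. R = \frac{96}{221} + \frac{180}{221} \gamma_{12} - \frac{75}{221} \gamma_{13} + \frac{40}{221} \gamma_{23}.
Its \gamma_{23} coefficient is already positive.
Answer: \frac{96}{221} + \frac{180}{221} \gamma_{12} - \frac{75}{221} \gamma_{13} + \frac{40}{221} \gamma_{23}. Why the constraint matters: R and -R act identically through the sandwich — M has trace -\frac{11977}{48841} either way — so only the sign condition on \gamma_{23} picks one of the two preimages.


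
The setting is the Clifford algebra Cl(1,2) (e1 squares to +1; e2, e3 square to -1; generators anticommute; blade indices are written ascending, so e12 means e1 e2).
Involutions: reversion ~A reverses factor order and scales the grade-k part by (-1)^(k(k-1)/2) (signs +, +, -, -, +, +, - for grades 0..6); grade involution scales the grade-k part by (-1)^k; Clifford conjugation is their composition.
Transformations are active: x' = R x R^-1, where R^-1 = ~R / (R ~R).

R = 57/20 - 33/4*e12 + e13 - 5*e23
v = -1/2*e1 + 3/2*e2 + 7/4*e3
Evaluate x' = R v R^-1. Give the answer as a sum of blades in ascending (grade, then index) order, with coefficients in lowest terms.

~R = 57/20 + 33/4*e12 - e13 + 5*e23, and R ~R = -1797/50, so R^-1 = ~R / (-1797/50).
R v = 46/5*e1 + 89/10*e2 - 161/80*e3 - 215/16*e123
Answer: -33769/7188*e1 - 15553/7188*e2 + 11353/2396*e3


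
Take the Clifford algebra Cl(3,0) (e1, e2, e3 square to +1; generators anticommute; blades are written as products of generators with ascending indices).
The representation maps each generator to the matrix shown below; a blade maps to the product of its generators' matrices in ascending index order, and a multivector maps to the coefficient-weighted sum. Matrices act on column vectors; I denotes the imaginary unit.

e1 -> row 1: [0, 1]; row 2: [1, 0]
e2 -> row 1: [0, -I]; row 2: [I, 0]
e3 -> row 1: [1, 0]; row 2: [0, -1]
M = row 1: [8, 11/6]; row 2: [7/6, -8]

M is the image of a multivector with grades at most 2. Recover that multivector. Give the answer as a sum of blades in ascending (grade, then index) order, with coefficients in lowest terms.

Method: 1, rho(e1), rho(e2), rho(e3) form a trace-orthogonal basis of the 2x2 complex matrices (tr(X Y) = 2 if X = Y, else 0), so M = m0*1 + m1*rho(e1) + m2*rho(e2) + m3*rho(e3) with m0 = tr(M)/2 = 0, m1 = tr(M rho(e1))/2 = 3/2, m2 = tr(M rho(e2))/2 = I/3, m3 = tr(M rho(e3))/2 = 8.
Multiplying table entries, the bivector images are rho(e1 e2) = I*rho(e3), rho(e1 e3) = -I*rho(e2), rho(e2 e3) = I*rho(e1); with real blade coefficients the real parts of m0..m3 are the coefficients of 1, e1, e2, e3 and the imaginary parts give the bivectors (e2 e3: Im m1, e1 e3: -Im m2, e1 e2: Im m3).
Answer: 3/2*e1 + 8*e3 - 1/3*e1 e3


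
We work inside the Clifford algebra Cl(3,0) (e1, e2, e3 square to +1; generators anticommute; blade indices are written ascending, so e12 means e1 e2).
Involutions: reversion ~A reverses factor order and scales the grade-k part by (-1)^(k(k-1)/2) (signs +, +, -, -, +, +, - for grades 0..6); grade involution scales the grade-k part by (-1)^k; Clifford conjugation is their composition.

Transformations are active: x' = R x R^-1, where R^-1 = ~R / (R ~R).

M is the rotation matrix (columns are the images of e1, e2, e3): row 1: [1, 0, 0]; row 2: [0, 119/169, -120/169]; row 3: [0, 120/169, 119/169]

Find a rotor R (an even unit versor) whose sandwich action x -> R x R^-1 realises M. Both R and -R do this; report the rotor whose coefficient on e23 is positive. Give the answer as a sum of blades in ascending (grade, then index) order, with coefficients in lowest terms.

Method: write R = a + b12*e12 + b13*e13 + b23*e23 with a^2 + b12^2 + b13^2 + b23^2 = 1 (so R^-1 = ~R). Expanding the columns R e_j ~R gives tr M = 4a^2 - 1 and, from the antisymmetric part, M21 - M12 = -4a*b12, M13 - M31 = 4a*b13, M32 - M23 = -4a*b23.
Here tr M = 407/169, so a^2 = (1 + tr M)/4 = 144/169 and a = ±12/13. Taking a = 12/13: M21 - M12 = 0, M13 - M31 = 0, M32 - M23 = 240/169, giving b12 = 0, b13 = 0, b23 = -5/13, i.e. R = 12/13 - 5/13*e23.
Its e23 coefficient is negative, so report the other preimage -R.
Answer: -12/13 + 5/13*e23. Why the constraint matters: R and -R act identically through the sandwich — M has trace 407/169 either way — so only the sign condition on e23 picks one of the two preimages.


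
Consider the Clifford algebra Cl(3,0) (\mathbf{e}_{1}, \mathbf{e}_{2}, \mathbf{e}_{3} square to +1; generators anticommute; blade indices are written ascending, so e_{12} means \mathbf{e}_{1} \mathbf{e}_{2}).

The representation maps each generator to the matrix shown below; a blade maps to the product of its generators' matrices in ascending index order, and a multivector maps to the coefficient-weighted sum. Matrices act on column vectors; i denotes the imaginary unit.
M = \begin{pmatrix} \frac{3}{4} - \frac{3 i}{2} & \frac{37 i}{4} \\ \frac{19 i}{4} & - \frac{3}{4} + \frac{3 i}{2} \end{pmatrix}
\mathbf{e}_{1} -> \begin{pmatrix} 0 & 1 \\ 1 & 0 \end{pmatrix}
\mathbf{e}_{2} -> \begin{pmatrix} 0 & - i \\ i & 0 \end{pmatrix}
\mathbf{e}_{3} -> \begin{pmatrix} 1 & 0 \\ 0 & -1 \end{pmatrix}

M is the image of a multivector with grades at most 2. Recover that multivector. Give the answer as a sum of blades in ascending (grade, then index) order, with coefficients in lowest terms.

Method: 1, rho(e_{1}), rho(e_{2}), rho(e_{3}) form a trace-orthogonal basis of the 2x2 complex matrices (tr(X Y) = 2 if X = Y, else 0), so M = m0*1 + m1*rho(e_{1}) + m2*rho(e_{2}) + m3*rho(e_{3}) with m0 = tr(M)/2 = 0, m1 = tr(M rho(e_{1}))/2 = 7 i, m2 = tr(M rho(e_{2}))/2 = - \frac{9}{4}, m3 = tr(M rho(e_{3}))/2 = \frac{3}{4} - \frac{3 i}{2}.
Multiplying table entries, the bivector images are rho(e_{12}) = i*rho(e_{3}), rho(e_{13}) = -i*rho(e_{2}), rho(e_{23}) = i*rho(e_{1}); with real blade coefficients the real parts of m0..m3 are the coefficients of 1, e_{1}, e_{2}, e_{3} and the imaginary parts give the bivectors (e_{23}: Im m1, e_{13}: -Im m2, e_{12}: Im m3).
Answer: -\frac{9}{4} e_{2} + \frac{3}{4} e_{3} - \frac{3}{2} e_{12} + 7 e_{23}


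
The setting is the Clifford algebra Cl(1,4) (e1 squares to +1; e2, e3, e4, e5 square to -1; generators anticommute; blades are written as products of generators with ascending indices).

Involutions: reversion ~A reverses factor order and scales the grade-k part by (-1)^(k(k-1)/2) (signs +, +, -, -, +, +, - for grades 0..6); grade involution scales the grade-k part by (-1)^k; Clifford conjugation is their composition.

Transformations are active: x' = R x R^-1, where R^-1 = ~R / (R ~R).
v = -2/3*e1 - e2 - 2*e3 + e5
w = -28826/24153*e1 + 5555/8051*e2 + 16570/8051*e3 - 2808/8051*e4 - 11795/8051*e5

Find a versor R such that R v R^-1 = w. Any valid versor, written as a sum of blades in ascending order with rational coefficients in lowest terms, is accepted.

Since q(v) = q(w) = -50/9, the sum R = v + w = -14976/8051*e1 - 2496/8051*e2 + 468/8051*e3 - 2808/8051*e4 - 3744/8051*e5 does the job whenever invertible.
Answer: -14976/8051*e1 - 2496/8051*e2 + 468/8051*e3 - 2808/8051*e4 - 3744/8051*e5


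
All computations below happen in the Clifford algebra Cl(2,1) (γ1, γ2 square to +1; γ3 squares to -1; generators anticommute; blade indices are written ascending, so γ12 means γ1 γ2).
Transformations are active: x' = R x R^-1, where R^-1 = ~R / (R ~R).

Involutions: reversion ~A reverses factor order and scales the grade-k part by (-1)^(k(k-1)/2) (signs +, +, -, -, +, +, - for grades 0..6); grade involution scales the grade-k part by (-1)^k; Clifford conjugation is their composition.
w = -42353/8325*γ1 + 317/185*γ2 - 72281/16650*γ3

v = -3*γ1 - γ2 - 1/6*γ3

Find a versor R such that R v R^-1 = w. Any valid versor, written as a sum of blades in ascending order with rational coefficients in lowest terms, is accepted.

Take R = v + w = -67328/8325*γ1 + 132/185*γ2 - 37528/8325*γ3. Because q(v) = q(w) = 359/36, conjugation by R sends v exactly to w.
Answer: -67328/8325*γ1 + 132/185*γ2 - 37528/8325*γ3


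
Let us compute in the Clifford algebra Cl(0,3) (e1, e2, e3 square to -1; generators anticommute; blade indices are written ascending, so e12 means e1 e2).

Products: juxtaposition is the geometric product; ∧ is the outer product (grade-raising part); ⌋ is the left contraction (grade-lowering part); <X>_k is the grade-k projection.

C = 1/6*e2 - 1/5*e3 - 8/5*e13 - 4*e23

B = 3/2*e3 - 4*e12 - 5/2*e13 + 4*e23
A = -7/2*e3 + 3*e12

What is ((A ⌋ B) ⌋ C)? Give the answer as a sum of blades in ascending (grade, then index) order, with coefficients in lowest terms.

step 1: 69/4 + 35/4*e1 - 14*e2
step 2: 7/3 + 23/8*e2 - 909/20*e3 - 138/5*e13 - 69*e23
Answer: 7/3 + 23/8*e2 - 909/20*e3 - 138/5*e13 - 69*e23


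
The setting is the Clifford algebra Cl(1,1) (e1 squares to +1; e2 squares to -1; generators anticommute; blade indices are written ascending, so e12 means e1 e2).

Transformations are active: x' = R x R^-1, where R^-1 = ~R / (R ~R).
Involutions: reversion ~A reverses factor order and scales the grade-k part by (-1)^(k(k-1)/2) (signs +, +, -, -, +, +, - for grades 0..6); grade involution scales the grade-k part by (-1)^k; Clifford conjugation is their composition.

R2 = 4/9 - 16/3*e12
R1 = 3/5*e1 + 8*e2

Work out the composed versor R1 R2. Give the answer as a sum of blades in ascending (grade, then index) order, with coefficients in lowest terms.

Distribute over the terms of R1 (each basis-blade product reordered to ascending indices, repeated generators contracted through their squares):
(3/5*e1) R2 = 4/15*e1 - 16/5*e2
(8*e2) R2 = -128/3*e1 + 32/9*e2
Summing the partial products and collecting blades:
Answer: -212/5*e1 + 16/45*e2


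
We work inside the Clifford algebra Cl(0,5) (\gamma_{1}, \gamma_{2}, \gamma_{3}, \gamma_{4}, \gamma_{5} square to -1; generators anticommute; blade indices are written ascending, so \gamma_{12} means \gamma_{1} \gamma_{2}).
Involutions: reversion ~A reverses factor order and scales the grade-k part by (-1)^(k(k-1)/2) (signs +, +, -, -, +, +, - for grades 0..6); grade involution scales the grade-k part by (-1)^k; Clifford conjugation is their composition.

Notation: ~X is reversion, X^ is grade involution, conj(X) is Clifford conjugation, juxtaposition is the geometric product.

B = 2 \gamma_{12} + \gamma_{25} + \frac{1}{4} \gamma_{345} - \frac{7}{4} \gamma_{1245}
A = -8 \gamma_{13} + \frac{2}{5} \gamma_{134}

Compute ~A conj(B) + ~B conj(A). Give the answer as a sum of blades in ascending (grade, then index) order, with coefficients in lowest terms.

first term: \frac{1}{10} \gamma_{15} + 16 \gamma_{23} - 2 \gamma_{145} - \frac{4}{5} \gamma_{234} + \frac{7}{10} \gamma_{235} + 8 \gamma_{1235} + 14 \gamma_{2345} + \frac{2}{5} \gamma_{12345}
second term: -\frac{1}{10} \gamma_{15} - 16 \gamma_{23} - 2 \gamma_{145} - \frac{4}{5} \gamma_{234} - \frac{7}{10} \gamma_{235} + 8 \gamma_{1235} - 14 \gamma_{2345} - \frac{2}{5} \gamma_{12345}
Answer: -4 \gamma_{145} - \frac{8}{5} \gamma_{234} + 16 \gamma_{1235}


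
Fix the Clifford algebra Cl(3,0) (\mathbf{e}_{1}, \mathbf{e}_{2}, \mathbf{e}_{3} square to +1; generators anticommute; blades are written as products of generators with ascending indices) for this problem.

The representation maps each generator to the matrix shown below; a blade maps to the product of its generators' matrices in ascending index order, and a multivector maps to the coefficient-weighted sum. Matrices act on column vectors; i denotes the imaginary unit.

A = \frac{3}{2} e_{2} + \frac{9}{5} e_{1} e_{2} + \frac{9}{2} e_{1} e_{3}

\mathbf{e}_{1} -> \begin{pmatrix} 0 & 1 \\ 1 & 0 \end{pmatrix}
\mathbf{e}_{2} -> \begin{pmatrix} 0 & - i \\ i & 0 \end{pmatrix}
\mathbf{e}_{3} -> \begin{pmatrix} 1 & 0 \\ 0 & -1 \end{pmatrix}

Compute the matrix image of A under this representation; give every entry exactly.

Bivector images (products of the table entries): rho(e_{1} e_{2}) = rho(\mathbf{e}_{1})rho(\mathbf{e}_{2}) = \begin{pmatrix} i & 0 \\ 0 & - i \end{pmatrix}; rho(e_{1} e_{3}) = rho(\mathbf{e}_{1})rho(\mathbf{e}_{3}) = \begin{pmatrix} 0 & -1 \\ 1 & 0 \end{pmatrix}.
M = (\frac{3}{2})*rho(e_{2}) + (\frac{9}{5})*rho(e_{1} e_{2}) + (\frac{9}{2})*rho(e_{1} e_{3}), summed entrywise:
Answer: \begin{pmatrix} \frac{9 i}{5} & - \frac{9}{2} - \frac{3 i}{2} \\ \frac{9}{2} + \frac{3 i}{2} & - \frac{9 i}{5} \end{pmatrix}


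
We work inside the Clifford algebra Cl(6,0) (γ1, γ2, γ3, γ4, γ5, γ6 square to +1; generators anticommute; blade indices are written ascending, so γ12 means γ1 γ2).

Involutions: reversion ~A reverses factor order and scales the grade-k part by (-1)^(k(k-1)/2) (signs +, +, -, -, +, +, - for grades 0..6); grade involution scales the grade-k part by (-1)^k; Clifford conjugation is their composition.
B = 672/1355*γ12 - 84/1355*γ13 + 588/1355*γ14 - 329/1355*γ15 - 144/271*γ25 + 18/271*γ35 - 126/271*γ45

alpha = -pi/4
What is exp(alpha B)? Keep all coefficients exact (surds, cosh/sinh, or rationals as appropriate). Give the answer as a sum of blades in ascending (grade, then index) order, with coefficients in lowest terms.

B^2 term by term: the squares give (672/1355)^2*(γ12)^2 + (-84/1355)^2*(γ13)^2 + (588/1355)^2*(γ14)^2 + (-329/1355)^2*(γ15)^2 + (-144/271)^2*(γ25)^2 + (18/271)^2*(γ35)^2 + (-126/271)^2*(γ45)^2 = 451584/1836025*(-1) + 7056/1836025*(-1) + 345744/1836025*(-1) + 108241/1836025*(-1) + 20736/73441*(-1) + 324/73441*(-1) + 15876/73441*(-1) = -1 (each basis 2-blade squares to minus the product of its generators' squares); cross terms between blades sharing an index anticommute and cancel; the commuting (index-disjoint) pairs give grade-4 terms 2*c*c'*(blade product), which cancel blade by blade — γ1235: 24192/367205 - 24192/367205 = 0; γ1245: -169344/367205 + 169344/367205 = 0; γ1345: 21168/367205 - 21168/367205 = 0 — confirming B is simple. So B^2 = -1.
B^2 = -1 — circular case — the even/odd split gives cos and sin: l = 1, alpha*l = -pi/4, so exp(alpha B) = cos(-pi/4) + (sin(-pi/4)/1)*B = sqrt(2)/2 + (-sqrt(2)/2)*B.
Answer: sqrt(2)/2 - 336*sqrt(2)/1355*γ12 + 42*sqrt(2)/1355*γ13 - 294*sqrt(2)/1355*γ14 + 329*sqrt(2)/2710*γ15 + 72*sqrt(2)/271*γ25 - 9*sqrt(2)/271*γ35 + 63*sqrt(2)/271*γ45


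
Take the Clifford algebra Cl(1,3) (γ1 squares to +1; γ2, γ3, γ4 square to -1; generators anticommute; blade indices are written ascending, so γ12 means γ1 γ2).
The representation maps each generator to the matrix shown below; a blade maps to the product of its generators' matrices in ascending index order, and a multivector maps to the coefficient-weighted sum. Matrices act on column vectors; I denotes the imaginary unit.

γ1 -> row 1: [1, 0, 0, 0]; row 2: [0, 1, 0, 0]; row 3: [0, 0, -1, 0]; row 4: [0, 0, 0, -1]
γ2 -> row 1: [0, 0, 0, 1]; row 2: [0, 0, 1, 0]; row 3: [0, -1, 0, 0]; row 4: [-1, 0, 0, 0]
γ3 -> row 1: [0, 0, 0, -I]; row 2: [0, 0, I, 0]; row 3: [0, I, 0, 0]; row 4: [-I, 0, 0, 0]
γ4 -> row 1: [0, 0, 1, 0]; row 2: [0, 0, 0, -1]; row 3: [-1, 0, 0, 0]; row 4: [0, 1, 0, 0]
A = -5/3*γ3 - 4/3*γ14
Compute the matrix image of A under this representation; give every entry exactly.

Bivector images (products of the table entries): rho(γ14) = rho(γ1)rho(γ4) = row 1: [0, 0, 1, 0]; row 2: [0, 0, 0, -1]; row 3: [1, 0, 0, 0]; row 4: [0, -1, 0, 0].
M = (-5/3)*rho(γ3) + (-4/3)*rho(γ14), summed entrywise:
Answer: row 1: [0, 0, -4/3, 5*I/3]; row 2: [0, 0, -5*I/3, 4/3]; row 3: [-4/3, -5*I/3, 0, 0]; row 4: [5*I/3, 4/3, 0, 0]


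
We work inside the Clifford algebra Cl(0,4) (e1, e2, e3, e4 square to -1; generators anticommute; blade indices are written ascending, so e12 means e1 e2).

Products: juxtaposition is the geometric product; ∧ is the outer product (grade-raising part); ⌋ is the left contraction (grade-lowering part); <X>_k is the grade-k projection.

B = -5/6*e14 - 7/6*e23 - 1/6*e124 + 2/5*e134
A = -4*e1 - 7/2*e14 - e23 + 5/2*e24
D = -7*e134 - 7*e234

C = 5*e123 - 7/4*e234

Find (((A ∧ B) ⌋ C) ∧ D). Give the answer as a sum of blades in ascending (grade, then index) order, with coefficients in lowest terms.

step 1: 14/3*e123 + 59/12*e1234
step 2: 70/3
step 3: -490/3*e134 - 490/3*e234
Answer: -490/3*e134 - 490/3*e234


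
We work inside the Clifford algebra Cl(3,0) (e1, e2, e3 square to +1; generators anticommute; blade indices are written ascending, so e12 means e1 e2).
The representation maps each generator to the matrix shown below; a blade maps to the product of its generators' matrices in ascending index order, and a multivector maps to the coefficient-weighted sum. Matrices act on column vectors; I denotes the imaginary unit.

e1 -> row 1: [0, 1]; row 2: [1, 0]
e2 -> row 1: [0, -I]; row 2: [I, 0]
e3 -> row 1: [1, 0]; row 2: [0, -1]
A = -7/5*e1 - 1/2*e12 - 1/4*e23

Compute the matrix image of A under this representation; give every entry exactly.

Bivector images (products of the table entries): rho(e12) = rho(e1)rho(e2) = row 1: [I, 0]; row 2: [0, -I]; rho(e23) = rho(e2)rho(e3) = row 1: [0, I]; row 2: [I, 0].
M = (-7/5)*rho(e1) + (-1/2)*rho(e12) + (-1/4)*rho(e23), summed entrywise:
Answer: row 1: [-I/2, -7/5 - I/4]; row 2: [-7/5 - I/4, I/2]


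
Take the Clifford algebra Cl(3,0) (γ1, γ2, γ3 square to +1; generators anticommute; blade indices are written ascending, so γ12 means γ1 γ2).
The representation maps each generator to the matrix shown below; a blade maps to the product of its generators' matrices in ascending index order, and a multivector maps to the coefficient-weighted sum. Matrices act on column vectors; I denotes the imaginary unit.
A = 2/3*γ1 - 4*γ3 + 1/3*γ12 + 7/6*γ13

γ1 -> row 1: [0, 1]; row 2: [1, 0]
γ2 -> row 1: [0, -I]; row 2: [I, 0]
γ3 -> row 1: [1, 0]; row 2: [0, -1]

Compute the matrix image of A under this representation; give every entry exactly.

Bivector images (products of the table entries): rho(γ12) = rho(γ1)rho(γ2) = row 1: [I, 0]; row 2: [0, -I]; rho(γ13) = rho(γ1)rho(γ3) = row 1: [0, -1]; row 2: [1, 0].
M = (2/3)*rho(γ1) + (-4)*rho(γ3) + (1/3)*rho(γ12) + (7/6)*rho(γ13), summed entrywise:
Answer: row 1: [-4 + I/3, -1/2]; row 2: [11/6, 4 - I/3]
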